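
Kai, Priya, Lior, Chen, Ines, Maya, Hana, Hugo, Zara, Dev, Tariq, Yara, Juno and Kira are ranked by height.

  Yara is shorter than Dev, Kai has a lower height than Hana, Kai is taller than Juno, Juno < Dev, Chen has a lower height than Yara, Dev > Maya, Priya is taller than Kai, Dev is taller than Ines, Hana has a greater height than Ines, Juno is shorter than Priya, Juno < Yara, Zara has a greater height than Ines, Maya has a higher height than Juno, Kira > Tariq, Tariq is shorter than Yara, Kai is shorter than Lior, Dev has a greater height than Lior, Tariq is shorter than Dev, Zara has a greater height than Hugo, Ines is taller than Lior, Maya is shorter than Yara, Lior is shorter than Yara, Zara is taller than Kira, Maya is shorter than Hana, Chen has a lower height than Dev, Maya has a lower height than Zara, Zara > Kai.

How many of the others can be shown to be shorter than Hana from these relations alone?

From Hana the given relations immediately reach Kai, Maya, Ines.
From those, Juno, Lior — 5 in total.
No other element is forced below Hana by the given relations, so the count is 5.

5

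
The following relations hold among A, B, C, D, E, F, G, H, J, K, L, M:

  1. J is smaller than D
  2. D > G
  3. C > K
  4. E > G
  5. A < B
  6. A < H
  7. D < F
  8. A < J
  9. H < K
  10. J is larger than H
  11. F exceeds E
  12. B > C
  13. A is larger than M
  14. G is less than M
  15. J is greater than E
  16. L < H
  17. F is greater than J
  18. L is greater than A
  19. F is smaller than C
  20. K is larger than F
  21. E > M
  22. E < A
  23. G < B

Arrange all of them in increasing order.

G < M < E < A < L < H < J < D < F < K < C < B

Nothing is placed below G, so it is least; from there G < M; M < E; E < A; A < L; L < H; H < J; J < D; D < F; F < K; K < C; C < B, each given directly.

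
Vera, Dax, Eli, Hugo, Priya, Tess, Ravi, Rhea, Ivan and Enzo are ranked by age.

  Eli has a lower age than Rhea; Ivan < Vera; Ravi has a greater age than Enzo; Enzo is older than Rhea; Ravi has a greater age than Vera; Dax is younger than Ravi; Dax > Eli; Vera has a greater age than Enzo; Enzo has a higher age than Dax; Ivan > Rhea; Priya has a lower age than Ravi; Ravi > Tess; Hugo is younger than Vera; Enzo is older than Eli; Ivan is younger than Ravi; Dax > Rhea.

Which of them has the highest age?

Eli is not greatest since Eli < Rhea; Rhea is not greatest since Rhea < Dax; Tess is not greatest since Tess < Ravi; Hugo is not greatest since Hugo < Vera; Ivan is not greatest since Ivan < Ravi; Dax is not greatest since Dax < Enzo; Priya is not greatest since Priya < Ravi; Enzo is not greatest since Enzo < Ravi; Vera is not greatest since Vera < Ravi.
Only Ravi has nothing above it, so Ravi is the highest age.

Ravi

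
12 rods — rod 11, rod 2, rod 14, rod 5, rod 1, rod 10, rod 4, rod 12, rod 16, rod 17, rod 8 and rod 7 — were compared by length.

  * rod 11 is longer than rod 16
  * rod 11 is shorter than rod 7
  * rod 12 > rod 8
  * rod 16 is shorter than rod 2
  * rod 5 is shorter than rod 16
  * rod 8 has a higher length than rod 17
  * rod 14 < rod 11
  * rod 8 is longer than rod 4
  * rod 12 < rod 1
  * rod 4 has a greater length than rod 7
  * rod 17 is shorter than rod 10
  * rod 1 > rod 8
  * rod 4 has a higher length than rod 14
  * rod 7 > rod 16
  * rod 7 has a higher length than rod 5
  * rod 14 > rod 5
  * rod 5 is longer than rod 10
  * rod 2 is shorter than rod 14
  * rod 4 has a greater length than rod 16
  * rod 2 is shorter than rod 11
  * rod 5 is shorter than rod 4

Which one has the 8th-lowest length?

rod 7

The consecutive relations fix a unique order: rod 17 < rod 10 < rod 5 < rod 16 < rod 2 < rod 14 < rod 11 < rod 7 < rod 4 < rod 8 < rod 12 < rod 1.
The 8th smallest is rod 7.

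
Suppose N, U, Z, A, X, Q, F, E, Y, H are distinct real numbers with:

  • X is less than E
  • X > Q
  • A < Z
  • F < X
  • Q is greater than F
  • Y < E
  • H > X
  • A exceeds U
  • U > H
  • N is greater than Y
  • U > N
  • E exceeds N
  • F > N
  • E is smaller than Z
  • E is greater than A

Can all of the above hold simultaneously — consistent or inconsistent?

consistent

Every relation is compatible with Y < N < F < Q < X < H < U < A < E < Z; the set is consistent.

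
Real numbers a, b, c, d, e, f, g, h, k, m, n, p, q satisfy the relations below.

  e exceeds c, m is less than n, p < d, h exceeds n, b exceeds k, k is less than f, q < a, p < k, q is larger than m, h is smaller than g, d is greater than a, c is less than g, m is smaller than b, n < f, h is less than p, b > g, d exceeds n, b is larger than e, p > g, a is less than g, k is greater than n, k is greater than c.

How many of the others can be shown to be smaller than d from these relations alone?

The elements the relations force below d are m, q, n, h, a, c, g, p — no chain reaches any other.
That is 8.

8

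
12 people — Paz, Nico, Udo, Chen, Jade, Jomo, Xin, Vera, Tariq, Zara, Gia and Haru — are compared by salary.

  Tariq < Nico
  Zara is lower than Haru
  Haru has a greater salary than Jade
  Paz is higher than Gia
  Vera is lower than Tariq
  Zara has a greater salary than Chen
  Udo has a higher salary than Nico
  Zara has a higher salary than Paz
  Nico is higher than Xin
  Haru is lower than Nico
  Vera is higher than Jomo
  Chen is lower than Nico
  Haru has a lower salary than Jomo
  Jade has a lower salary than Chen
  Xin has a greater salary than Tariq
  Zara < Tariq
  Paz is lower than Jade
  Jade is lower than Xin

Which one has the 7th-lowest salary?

The consecutive relations fix a unique order: Gia < Paz < Jade < Chen < Zara < Haru < Jomo < Vera < Tariq < Xin < Nico < Udo.
Counting 7 from the smallest end gives Jomo.

Jomo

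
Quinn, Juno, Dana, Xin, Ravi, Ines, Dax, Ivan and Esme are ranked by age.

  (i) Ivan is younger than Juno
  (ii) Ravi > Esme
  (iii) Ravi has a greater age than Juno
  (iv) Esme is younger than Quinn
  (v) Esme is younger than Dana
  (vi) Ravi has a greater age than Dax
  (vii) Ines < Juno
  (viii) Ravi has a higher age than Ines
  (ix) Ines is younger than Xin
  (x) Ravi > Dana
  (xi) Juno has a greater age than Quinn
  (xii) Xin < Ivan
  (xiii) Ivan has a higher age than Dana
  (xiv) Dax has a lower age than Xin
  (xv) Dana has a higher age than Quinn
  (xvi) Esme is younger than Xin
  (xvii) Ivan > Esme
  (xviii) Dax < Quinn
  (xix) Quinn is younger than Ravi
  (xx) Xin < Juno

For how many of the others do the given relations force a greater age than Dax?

Directly above Dax: Xin, Quinn, Ravi.
One step further: Dana, Ivan, Juno (6 so far).
Nothing else is reachable above Dax; 6 in all.

6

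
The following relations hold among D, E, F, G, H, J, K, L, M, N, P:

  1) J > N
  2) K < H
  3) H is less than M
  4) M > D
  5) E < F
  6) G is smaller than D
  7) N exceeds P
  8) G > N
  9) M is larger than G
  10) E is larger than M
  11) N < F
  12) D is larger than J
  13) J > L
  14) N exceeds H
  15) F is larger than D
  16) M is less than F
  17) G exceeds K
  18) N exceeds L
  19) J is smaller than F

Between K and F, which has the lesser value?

K

The relevant relations are K < H; H < N; N < J; J < D; D < M; M < E; E < F.
Together: K < H < N < J < D < M < E < F.
So K < F; K is the smaller of the two.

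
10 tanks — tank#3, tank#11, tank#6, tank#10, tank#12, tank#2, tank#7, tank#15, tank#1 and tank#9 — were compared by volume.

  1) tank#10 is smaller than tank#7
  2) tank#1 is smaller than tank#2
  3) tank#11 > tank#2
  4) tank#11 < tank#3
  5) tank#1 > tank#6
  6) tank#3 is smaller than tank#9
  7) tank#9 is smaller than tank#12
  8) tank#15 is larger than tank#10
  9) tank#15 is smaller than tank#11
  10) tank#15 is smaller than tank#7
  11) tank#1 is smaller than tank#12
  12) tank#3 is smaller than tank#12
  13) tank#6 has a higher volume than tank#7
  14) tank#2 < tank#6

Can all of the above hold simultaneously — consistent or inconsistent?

We have tank#2 < tank#6 stated directly, yet also tank#6 < tank#1 < tank#2 by chaining the others — so tank#6 < tank#2. Contradiction.

inconsistent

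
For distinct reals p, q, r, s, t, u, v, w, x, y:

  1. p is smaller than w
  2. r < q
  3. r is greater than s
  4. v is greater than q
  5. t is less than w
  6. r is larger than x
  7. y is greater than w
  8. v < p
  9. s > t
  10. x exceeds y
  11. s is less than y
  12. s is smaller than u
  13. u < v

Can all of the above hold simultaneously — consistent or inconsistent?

inconsistent

Chaining the given relations yields v < p < w < y < x < r < q, so v < q. But one relation states q < v. These cannot both hold.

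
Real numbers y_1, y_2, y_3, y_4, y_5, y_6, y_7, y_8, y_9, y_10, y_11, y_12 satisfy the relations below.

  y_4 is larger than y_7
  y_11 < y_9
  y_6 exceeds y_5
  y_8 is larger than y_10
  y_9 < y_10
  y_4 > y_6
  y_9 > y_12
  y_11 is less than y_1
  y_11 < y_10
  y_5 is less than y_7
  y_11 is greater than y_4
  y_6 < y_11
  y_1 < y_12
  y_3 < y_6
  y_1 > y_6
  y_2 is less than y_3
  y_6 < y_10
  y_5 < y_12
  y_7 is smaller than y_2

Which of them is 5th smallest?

y_6

The consecutive relations fix a unique order: y_5 < y_7 < y_2 < y_3 < y_6 < y_4 < y_11 < y_1 < y_12 < y_9 < y_10 < y_8.
Counting 5 from the smallest end gives y_6.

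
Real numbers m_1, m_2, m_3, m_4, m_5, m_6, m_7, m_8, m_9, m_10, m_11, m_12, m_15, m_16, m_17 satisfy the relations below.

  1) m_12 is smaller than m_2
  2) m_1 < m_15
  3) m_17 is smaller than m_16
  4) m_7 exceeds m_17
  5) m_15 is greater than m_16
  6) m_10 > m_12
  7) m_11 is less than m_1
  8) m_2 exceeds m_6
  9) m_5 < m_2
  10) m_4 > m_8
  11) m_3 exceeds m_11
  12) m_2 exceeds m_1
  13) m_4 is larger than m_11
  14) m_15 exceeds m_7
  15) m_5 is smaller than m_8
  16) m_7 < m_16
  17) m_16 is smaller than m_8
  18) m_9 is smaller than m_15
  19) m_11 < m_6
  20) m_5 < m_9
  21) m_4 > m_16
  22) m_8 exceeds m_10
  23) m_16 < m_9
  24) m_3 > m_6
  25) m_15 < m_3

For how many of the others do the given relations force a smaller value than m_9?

Directly below m_9: m_5, m_16.
One step further: m_17, m_7 (4 so far).
Nothing else is reachable below m_9; 4 in all.

4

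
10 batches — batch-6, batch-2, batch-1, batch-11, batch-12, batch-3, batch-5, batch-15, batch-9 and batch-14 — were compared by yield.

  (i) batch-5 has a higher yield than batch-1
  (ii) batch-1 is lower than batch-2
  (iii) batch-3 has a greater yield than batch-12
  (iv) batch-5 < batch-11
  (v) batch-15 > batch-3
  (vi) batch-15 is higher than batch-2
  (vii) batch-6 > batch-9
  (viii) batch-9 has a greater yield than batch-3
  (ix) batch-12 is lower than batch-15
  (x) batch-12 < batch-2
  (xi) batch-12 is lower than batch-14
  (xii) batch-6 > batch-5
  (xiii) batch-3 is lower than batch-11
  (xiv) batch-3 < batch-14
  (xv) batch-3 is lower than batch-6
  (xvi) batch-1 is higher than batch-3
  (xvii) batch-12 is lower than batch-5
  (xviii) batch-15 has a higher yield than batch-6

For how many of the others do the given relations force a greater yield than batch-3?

From batch-3 the given relations immediately reach batch-1, batch-9, batch-11, batch-6, batch-15, batch-14.
From those, batch-5, batch-2 — 8 in total.
Nothing else is reachable above batch-3; 8 in all.

8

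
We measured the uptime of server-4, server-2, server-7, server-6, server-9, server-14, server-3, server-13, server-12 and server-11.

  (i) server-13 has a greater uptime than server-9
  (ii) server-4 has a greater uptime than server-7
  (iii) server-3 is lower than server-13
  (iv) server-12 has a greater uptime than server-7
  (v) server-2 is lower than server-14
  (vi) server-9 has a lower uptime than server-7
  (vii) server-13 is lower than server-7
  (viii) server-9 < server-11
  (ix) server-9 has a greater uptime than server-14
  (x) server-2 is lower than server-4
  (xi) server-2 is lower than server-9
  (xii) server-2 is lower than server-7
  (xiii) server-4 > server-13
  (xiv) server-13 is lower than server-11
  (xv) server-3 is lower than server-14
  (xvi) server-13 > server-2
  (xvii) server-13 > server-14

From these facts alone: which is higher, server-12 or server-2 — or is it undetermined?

server-12

Chaining the given relations: server-2 < server-14 < server-9 < server-13 < server-7 < server-12.
So server-12 is higher.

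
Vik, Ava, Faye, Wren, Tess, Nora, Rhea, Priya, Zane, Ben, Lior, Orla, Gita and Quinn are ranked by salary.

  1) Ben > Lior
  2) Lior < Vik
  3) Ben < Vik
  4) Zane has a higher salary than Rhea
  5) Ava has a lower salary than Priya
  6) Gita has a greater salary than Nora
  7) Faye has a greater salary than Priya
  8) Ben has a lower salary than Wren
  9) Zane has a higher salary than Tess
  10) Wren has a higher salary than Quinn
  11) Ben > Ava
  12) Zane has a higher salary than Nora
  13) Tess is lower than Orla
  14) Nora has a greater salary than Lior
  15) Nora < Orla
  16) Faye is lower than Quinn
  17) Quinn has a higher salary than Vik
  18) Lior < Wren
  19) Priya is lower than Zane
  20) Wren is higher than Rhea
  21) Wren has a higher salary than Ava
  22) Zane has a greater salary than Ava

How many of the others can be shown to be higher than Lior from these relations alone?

The elements the relations force above Lior are Ben, Vik, Nora, Quinn, Gita, Orla, Zane, Wren — no chain reaches any other.
That is 8.

8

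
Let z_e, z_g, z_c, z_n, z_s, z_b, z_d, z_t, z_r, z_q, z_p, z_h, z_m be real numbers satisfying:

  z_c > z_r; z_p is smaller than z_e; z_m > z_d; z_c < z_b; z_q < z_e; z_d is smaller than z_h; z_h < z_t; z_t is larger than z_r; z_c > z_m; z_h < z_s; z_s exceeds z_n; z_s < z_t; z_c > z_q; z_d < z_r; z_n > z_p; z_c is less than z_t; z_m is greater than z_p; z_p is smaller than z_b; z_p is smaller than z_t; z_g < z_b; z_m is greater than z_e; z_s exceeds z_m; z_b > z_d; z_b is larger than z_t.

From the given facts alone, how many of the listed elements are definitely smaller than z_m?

From z_m the given relations immediately reach z_d, z_p, z_e.
From those, z_q — 4 in total.
Nothing else is reachable below z_m; 4 in all.

4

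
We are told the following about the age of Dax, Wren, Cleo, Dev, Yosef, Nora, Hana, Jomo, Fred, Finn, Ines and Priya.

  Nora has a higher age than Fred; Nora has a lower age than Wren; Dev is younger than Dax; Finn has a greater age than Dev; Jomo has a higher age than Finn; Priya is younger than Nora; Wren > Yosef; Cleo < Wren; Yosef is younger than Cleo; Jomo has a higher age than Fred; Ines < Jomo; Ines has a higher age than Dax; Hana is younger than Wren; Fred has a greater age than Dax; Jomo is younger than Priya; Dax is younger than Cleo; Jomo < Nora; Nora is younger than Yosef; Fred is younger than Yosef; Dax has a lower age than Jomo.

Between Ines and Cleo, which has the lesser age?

Ines

Following the relations from Ines: Ines < Jomo < Priya < Nora < Yosef < Cleo.
So Ines < Cleo; Ines is the younger of the two.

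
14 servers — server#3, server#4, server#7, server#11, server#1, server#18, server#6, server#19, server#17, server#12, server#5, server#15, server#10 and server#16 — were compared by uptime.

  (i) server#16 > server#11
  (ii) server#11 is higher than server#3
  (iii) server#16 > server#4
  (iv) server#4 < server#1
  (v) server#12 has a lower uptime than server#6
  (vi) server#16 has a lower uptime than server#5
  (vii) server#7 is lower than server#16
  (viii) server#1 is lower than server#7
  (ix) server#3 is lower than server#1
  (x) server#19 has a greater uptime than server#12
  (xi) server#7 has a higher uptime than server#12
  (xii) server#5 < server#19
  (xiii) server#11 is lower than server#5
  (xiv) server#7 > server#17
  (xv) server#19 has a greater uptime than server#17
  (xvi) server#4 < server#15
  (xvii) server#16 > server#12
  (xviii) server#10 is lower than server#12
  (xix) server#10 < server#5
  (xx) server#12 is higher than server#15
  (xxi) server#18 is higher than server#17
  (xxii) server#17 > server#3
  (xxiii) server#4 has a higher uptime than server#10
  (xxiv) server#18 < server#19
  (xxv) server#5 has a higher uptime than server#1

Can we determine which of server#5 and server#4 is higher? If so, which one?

Chaining the given relations: server#4 < server#15 < server#12 < server#7 < server#16 < server#5.
So server#5 is higher.

server#5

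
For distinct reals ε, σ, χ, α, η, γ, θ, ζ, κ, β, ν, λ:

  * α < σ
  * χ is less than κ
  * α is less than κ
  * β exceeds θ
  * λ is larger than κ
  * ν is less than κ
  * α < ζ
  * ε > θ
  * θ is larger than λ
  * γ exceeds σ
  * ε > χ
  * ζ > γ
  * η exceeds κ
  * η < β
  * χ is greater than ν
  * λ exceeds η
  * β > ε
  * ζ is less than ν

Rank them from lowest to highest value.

α < σ < γ < ζ < ν < χ < κ < η < λ < θ < ε < β

Each adjacent pair is fixed by a given relation: α < σ; σ < γ; γ < ζ; ζ < ν; ν < χ; χ < κ; κ < η; η < λ; λ < θ; θ < ε; ε < β. Chaining them end to end gives the full order.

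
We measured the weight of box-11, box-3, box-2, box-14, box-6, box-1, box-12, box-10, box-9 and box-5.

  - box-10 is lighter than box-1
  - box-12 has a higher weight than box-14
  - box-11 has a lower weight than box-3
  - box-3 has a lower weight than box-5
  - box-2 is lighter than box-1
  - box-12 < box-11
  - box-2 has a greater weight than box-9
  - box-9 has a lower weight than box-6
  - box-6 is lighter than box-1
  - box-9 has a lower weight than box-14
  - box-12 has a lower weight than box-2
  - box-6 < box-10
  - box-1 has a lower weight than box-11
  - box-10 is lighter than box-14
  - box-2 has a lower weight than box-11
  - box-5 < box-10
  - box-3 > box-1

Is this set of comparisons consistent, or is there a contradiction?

inconsistent

We have box-5 < box-10 stated directly, yet also box-10 < box-14 < box-12 < box-2 < box-1 < box-11 < box-3 < box-5 by chaining the others — so box-10 < box-5. Contradiction.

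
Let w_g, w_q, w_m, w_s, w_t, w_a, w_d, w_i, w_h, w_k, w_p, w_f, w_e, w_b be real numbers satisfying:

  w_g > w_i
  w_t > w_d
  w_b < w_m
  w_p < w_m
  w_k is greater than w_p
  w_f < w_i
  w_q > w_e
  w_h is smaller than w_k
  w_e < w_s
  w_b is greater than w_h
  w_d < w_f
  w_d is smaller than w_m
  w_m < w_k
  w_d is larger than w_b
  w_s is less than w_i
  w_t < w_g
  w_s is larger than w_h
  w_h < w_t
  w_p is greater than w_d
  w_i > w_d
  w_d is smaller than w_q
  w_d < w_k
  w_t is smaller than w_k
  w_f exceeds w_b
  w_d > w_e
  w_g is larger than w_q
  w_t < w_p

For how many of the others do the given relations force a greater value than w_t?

4

From w_t the given relations immediately reach w_p, w_k, w_g.
From those, w_m — 4 in total.
Nothing else is reachable above w_t; 4 in all.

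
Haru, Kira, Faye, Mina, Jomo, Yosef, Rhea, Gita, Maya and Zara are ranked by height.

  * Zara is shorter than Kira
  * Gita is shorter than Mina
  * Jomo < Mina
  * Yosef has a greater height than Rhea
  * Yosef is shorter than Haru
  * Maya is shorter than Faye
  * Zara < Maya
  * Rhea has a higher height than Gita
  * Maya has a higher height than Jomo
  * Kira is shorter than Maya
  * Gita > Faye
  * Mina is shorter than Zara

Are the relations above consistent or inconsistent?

inconsistent

We have Gita < Mina stated directly, yet also Mina < Zara < Kira < Maya < Faye < Gita by chaining the others — so Mina < Gita. Contradiction.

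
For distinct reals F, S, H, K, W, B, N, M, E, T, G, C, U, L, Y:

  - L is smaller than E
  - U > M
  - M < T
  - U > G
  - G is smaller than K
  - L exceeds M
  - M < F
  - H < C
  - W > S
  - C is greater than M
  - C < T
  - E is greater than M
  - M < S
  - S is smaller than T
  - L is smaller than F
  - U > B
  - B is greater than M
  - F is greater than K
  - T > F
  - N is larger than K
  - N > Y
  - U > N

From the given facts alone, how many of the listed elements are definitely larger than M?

Directly above M: B, L, E, U, S, C, F, T.
One step further: W (9 so far).
Nothing else is reachable above M; 9 in all.

9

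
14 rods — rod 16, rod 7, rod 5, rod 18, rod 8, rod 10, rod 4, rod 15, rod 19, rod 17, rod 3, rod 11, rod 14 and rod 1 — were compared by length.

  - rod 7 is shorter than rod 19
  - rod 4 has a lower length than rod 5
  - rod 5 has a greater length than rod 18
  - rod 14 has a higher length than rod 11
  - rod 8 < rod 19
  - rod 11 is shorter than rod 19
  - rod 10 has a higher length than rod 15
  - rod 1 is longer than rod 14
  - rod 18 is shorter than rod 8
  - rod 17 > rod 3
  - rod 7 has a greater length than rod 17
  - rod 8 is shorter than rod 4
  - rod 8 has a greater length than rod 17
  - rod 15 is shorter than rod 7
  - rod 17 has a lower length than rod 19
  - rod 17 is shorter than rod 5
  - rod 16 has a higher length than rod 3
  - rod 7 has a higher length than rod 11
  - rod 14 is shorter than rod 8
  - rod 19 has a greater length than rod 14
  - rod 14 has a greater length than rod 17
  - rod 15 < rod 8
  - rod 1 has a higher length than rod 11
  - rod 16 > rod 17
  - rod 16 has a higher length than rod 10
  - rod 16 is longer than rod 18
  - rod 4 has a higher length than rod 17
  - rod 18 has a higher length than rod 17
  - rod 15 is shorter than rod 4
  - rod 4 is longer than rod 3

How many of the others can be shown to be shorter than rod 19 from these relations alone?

8

The elements the relations force below rod 19 are rod 15, rod 3, rod 17, rod 18, rod 11, rod 7, rod 14, rod 8 — no chain reaches any other.
That is 8.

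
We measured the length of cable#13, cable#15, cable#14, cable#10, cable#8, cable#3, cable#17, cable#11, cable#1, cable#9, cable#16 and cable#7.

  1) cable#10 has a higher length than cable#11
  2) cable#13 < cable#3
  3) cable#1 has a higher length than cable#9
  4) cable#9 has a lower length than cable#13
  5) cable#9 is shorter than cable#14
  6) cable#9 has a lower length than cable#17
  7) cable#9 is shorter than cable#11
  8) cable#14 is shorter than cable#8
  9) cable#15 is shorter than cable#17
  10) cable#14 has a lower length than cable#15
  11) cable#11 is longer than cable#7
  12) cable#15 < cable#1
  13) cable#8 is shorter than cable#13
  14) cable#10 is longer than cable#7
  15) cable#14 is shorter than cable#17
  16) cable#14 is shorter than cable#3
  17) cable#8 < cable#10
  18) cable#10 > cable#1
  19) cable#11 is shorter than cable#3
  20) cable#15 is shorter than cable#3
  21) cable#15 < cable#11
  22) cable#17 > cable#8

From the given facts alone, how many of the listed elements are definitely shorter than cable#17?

4

Directly below cable#17: cable#9, cable#14, cable#15, cable#8.
No other element is forced below cable#17 by the given relations, so the count is 4.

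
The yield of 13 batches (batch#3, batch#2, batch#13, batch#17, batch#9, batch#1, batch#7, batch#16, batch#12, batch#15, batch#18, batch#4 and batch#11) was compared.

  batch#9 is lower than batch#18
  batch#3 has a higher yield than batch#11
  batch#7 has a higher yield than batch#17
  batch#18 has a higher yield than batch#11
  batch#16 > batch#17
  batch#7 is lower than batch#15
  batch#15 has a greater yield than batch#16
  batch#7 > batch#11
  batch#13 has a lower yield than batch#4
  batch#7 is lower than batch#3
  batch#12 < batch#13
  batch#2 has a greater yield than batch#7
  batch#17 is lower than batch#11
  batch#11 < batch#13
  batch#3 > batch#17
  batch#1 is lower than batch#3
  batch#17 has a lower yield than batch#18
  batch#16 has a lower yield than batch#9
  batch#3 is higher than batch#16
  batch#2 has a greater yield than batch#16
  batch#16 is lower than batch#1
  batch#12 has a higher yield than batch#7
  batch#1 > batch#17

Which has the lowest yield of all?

batch#11 is not least since batch#17 < batch#11; batch#16 is not least since batch#17 < batch#16; batch#7 is not least since batch#11 < batch#7; batch#9 is not least since batch#16 < batch#9; batch#1 is not least since batch#17 < batch#1; batch#12 is not least since batch#7 < batch#12; batch#15 is not least since batch#7 < batch#15; batch#18 is not least since batch#17 < batch#18; batch#3 is not least since batch#11 < batch#3; batch#13 is not least since batch#12 < batch#13; batch#2 is not least since batch#16 < batch#2; batch#4 is not least since batch#13 < batch#4.
Only batch#17 has nothing below it, so batch#17 is the lowest yield.

batch#17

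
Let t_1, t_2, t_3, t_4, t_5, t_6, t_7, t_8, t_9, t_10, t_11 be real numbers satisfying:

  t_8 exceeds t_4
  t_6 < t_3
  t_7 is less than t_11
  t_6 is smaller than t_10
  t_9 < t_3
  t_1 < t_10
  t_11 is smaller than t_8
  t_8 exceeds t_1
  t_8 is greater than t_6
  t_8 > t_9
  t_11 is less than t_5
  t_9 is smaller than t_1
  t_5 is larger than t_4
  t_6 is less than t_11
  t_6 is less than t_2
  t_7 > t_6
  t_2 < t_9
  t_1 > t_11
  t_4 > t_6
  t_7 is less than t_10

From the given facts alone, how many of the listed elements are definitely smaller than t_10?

Directly below t_10: t_6, t_7, t_1.
One step further: t_9, t_11 (5 so far).
One step further: t_2 (6 so far).
No other element is forced below t_10 by the given relations, so the count is 6.

6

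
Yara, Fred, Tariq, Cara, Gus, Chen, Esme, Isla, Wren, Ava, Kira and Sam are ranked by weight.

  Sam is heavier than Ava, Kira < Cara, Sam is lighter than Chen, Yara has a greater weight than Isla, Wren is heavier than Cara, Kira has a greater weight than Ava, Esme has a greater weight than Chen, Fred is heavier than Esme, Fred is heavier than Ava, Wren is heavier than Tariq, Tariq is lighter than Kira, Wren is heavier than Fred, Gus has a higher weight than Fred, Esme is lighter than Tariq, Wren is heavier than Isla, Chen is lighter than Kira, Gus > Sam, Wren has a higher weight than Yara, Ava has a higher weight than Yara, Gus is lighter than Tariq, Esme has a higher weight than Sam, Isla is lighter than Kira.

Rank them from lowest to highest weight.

Nothing is placed below Isla, so it is least; from there Isla < Yara; Yara < Ava; Ava < Sam; Sam < Chen; Chen < Esme; Esme < Fred; Fred < Gus; Gus < Tariq; Tariq < Kira; Kira < Cara; Cara < Wren, each given directly.

Isla < Yara < Ava < Sam < Chen < Esme < Fred < Gus < Tariq < Kira < Cara < Wren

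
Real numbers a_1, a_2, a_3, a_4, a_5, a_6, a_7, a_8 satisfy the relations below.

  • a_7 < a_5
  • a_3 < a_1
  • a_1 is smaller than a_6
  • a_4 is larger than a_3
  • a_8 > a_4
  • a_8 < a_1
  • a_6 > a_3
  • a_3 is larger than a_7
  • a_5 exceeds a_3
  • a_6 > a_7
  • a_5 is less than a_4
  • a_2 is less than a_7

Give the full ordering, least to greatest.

The consecutive links are each given: a_2 < a_7; a_7 < a_3; a_3 < a_5; a_5 < a_4; a_4 < a_8; a_8 < a_1; a_1 < a_6.

a_2 < a_7 < a_3 < a_5 < a_4 < a_8 < a_1 < a_6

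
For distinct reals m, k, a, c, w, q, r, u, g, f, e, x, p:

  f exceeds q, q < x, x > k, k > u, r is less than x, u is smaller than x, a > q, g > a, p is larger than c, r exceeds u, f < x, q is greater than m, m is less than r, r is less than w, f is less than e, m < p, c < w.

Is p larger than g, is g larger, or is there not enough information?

undetermined

Following every chain through g: below g we get m, q, a.
p is not reached, and no chain runs the other way from p to g.
So the given relations leave the order of g and p undetermined.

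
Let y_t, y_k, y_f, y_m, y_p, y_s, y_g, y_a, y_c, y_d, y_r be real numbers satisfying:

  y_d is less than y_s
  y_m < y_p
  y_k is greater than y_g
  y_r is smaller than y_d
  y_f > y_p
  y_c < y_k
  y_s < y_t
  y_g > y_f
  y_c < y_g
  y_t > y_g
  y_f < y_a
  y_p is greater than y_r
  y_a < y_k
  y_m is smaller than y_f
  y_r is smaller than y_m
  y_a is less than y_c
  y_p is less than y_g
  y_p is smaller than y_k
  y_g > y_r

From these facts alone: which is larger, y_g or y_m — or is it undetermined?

Chaining the given relations: y_m < y_p < y_f < y_a < y_c < y_g.
So y_g is larger.

y_g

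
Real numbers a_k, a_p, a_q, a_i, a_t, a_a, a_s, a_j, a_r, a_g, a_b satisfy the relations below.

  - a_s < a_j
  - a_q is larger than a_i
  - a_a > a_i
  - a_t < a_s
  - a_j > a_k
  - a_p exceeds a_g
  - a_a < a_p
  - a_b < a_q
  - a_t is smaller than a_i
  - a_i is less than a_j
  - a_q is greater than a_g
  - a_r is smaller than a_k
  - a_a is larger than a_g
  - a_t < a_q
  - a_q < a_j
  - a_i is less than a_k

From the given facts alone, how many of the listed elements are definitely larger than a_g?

4

From a_g the given relations immediately reach a_q, a_a, a_p.
From those, a_j — 4 in total.
Nothing else is reachable above a_g; 4 in all.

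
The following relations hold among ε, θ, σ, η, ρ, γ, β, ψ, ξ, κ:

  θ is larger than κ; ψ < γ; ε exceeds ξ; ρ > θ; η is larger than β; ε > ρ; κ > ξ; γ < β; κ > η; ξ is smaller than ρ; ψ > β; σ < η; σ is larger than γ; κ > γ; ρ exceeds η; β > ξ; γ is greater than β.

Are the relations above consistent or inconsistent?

We have γ < β stated directly, yet also β < ψ < γ by chaining the others — so β < γ. Contradiction.

inconsistent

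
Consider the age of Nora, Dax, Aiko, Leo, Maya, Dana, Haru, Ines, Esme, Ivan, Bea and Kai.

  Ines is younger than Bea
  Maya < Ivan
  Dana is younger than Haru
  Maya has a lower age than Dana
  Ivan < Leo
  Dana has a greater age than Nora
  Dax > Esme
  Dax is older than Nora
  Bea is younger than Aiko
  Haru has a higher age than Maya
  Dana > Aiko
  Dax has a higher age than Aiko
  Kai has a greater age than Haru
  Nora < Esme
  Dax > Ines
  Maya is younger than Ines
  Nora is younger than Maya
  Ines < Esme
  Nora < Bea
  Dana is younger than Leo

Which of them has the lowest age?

Nora

Chaining upward from Nora: directly above it, Maya, Bea, Esme, Dana, Dax; then Ines, Ivan, Aiko, Leo, Haru; then Kai.
That covers every other element, and nothing is given below Nora, so Nora is the lowest age.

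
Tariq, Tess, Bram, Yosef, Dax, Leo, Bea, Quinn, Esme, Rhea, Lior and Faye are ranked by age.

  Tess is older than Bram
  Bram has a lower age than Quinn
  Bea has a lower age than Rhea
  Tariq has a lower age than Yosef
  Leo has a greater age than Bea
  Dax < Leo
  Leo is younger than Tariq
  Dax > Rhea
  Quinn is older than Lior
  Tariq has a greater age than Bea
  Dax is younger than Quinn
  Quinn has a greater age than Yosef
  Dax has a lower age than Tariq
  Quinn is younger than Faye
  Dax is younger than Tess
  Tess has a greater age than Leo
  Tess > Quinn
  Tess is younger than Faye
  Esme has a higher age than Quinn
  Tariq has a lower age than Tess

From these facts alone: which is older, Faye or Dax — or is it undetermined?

Dax < Leo and Leo < Tariq give Dax < Tariq.
With Tariq < Yosef: Dax < Leo < Tariq < Yosef.
Then Yosef < Quinn extends the chain to Quinn.
Then Quinn < Tess extends the chain to Tess.
Then Tess < Faye extends the chain to Faye.
So Faye is older.

Faye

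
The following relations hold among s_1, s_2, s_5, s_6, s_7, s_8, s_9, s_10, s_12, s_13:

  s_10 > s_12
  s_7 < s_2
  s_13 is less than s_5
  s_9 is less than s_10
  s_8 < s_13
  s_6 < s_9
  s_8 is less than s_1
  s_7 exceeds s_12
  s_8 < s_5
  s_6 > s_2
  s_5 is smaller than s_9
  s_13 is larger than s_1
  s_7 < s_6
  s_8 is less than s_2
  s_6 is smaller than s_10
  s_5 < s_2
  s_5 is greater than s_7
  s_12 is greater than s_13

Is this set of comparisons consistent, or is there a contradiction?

consistent

Every relation is compatible with s_8 < s_1 < s_13 < s_12 < s_7 < s_5 < s_2 < s_6 < s_9 < s_10; the set is consistent.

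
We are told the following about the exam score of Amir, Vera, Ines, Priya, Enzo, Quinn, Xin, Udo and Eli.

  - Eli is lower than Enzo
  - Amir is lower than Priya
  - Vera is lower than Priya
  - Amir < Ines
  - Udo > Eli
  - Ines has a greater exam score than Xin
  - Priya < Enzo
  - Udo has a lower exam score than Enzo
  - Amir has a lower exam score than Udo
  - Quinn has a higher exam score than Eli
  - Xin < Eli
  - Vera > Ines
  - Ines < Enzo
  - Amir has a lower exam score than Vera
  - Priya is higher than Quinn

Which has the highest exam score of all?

Amir is not greatest since Amir < Priya; Xin is not greatest since Xin < Ines; Ines is not greatest since Ines < Vera; Eli is not greatest since Eli < Enzo; Vera is not greatest since Vera < Priya; Quinn is not greatest since Quinn < Priya; Udo is not greatest since Udo < Enzo; Priya is not greatest since Priya < Enzo.
Only Enzo has nothing above it, so Enzo is the highest exam score.

Enzo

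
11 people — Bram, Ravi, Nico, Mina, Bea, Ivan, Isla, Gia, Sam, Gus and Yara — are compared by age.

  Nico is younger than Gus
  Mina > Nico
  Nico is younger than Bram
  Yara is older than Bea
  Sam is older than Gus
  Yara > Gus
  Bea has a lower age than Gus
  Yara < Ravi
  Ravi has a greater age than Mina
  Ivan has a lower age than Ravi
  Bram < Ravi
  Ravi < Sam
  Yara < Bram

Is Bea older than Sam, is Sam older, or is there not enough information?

Bea < Yara < Bram < Ravi < Sam, by transitivity through Yara, Bram, Ravi.
So Sam is older.

Sam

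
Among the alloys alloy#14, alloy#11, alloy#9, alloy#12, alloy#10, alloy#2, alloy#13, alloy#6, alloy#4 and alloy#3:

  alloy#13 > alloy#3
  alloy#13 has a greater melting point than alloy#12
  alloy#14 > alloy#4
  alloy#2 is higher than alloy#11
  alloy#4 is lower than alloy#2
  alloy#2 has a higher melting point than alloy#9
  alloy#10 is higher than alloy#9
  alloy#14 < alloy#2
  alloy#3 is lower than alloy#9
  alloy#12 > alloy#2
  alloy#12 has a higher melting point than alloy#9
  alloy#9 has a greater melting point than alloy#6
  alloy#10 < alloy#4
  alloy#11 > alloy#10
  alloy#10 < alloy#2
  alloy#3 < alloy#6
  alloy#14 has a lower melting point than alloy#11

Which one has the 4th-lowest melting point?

Chaining the given pairs: alloy#3 < alloy#6 < alloy#9 < alloy#10 < alloy#4 < alloy#14 < alloy#11 < alloy#2 < alloy#12 < alloy#13.
Counting 4 from the smallest end gives alloy#10.

alloy#10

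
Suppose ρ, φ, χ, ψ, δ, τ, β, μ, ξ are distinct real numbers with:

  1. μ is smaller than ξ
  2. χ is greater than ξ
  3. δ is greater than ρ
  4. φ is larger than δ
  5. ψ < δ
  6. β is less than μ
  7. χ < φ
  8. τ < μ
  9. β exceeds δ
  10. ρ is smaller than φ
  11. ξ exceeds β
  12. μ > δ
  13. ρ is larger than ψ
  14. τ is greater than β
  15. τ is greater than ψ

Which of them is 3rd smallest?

δ

Chaining the given pairs: ψ < ρ < δ < β < τ < μ < ξ < χ < φ.
Counting 3 from the smallest end gives δ.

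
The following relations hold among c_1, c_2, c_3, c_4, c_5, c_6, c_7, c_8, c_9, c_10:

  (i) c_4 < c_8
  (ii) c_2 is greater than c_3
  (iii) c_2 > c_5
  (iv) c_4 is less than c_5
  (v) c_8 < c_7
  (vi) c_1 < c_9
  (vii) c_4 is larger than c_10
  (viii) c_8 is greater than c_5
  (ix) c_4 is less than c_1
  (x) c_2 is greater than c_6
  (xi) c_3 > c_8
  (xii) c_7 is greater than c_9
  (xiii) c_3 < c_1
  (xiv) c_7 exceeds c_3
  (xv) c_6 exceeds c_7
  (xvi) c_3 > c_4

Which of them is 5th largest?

The consecutive relations fix a unique order: c_10 < c_4 < c_5 < c_8 < c_3 < c_1 < c_9 < c_7 < c_6 < c_2.
The 5th largest is c_1.

c_1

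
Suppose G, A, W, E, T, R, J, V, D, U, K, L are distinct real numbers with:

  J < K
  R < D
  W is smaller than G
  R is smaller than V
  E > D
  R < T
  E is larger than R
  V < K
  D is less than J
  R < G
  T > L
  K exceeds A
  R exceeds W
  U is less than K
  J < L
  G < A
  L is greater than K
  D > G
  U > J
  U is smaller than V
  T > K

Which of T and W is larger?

T

W < R and R < G give W < G.
Then G < D extends the chain to D.
With D < J: W < R < G < D < J.
Then J < U extends the chain to U.
With U < V: W < R < G < D < J < U < V.
With V < K: W < R < G < D < J < U < V < K.
With K < L: W < R < G < D < J < U < V < K < L.
With L < T: W < R < G < D < J < U < V < K < L < T.
So W < T; T is the larger of the two.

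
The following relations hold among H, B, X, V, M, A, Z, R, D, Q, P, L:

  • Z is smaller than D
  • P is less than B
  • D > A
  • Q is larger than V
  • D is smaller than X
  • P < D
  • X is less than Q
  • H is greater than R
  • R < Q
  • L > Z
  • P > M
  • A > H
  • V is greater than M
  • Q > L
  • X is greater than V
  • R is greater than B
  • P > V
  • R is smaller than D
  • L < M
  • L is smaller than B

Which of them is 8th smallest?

The consecutive relations fix a unique order: Z < L < M < V < P < B < R < H < A < D < X < Q.
Counting 8 from the smallest end gives H.

H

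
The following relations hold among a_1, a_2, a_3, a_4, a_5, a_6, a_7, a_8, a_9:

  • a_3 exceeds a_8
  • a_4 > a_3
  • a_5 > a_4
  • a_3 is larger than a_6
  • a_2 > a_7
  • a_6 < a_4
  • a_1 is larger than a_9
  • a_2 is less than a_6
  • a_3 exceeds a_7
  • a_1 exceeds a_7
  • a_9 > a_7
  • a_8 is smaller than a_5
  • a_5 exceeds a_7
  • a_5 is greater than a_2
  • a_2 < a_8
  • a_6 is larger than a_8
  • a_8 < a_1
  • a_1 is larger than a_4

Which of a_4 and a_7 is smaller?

a_7

Link the given pairs in sequence: a_7 < a_2; a_2 < a_8; a_8 < a_6; a_6 < a_3; a_3 < a_4.
Chaining these gives a_7 < a_2 < a_8 < a_6 < a_3 < a_4.
So a_7 < a_4; a_7 is the smaller of the two.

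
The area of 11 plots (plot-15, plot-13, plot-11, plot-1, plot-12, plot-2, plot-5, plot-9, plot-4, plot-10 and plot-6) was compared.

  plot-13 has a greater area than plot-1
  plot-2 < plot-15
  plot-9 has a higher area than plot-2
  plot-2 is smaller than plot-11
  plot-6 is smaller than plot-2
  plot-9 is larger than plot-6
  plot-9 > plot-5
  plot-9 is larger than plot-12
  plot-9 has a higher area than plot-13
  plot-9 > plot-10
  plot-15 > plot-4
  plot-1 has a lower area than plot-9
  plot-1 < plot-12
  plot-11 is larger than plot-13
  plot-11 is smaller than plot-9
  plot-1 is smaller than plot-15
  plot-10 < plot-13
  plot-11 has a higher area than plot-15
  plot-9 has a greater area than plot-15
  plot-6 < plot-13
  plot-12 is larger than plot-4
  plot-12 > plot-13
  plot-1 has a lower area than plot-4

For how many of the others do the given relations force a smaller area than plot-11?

7

The elements the relations force below plot-11 are plot-1, plot-10, plot-4, plot-6, plot-2, plot-13, plot-15 — no chain reaches any other.
That is 7.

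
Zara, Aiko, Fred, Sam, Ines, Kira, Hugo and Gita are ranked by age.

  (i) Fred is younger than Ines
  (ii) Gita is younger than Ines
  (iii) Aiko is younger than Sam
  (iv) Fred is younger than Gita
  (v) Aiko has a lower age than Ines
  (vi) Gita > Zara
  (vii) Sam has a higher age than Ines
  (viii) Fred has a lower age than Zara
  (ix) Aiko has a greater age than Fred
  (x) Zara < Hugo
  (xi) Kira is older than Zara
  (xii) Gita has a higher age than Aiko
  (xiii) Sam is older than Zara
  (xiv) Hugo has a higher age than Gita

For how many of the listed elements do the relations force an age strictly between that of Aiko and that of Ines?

The relations place Aiko below Ines. An element lies strictly between them when it is forced above Aiko and also forced below Ines.
Above Aiko: {Gita, Hugo, Sam}. Below Ines: {Fred, Zara, Gita}.
Intersection: {Gita} — 1.

1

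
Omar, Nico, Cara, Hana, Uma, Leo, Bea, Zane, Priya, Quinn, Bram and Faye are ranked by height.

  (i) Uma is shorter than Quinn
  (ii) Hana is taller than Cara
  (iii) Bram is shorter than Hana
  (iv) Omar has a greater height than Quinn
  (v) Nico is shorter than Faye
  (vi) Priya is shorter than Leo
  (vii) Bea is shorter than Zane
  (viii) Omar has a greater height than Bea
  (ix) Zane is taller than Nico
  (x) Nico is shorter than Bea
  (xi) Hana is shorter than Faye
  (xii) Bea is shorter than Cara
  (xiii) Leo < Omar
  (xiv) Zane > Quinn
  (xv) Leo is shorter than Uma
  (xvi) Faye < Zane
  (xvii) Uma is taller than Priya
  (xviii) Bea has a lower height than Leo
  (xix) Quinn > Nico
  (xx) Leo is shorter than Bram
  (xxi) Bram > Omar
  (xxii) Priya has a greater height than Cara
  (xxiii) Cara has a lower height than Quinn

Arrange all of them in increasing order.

Nothing is placed below Nico, so it is least; from there Nico < Bea; Bea < Cara; Cara < Priya; Priya < Leo; Leo < Uma; Uma < Quinn; Quinn < Omar; Omar < Bram; Bram < Hana; Hana < Faye; Faye < Zane, each given directly.

Nico < Bea < Cara < Priya < Leo < Uma < Quinn < Omar < Bram < Hana < Faye < Zane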